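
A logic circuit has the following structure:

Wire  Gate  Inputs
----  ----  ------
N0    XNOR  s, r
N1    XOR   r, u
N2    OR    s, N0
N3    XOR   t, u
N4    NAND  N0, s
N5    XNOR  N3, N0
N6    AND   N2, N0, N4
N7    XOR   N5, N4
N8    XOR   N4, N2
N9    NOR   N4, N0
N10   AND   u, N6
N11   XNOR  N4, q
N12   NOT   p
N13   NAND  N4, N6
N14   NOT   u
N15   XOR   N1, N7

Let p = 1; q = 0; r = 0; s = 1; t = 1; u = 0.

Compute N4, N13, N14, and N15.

N4 = 1; N13 = 1; N14 = 1; N15 = 1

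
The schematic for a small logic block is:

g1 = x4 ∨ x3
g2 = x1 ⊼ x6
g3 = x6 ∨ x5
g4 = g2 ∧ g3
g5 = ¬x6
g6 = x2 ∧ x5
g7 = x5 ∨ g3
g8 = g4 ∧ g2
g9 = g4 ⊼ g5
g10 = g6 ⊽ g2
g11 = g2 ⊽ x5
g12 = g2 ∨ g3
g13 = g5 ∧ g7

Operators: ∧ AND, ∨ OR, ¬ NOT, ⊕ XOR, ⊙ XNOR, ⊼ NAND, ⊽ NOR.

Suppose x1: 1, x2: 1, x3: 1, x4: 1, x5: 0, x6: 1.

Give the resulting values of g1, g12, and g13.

g1 = 1, g12 = 1, g13 = 0

g1 = x4 OR x3 = 1 OR 1 = 1
g2 = x1 NAND x6 = 1 NAND 1 = 0
g3 = x6 OR x5 = 1 OR 0 = 1
g5 = NOT x6 = NOT 1 = 0
g7 = x5 OR g3 = 0 OR 1 = 1
g12 = g2 OR g3 = 0 OR 1 = 1
g13 = g5 AND g7 = 0 AND 1 = 0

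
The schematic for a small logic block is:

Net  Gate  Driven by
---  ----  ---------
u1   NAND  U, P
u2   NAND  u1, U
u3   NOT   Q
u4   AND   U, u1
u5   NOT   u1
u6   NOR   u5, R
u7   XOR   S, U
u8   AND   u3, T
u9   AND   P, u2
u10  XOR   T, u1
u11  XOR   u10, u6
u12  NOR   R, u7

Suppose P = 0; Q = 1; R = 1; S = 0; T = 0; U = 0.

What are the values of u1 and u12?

u1 = 1  u12 = 0

u1 = U NAND P = 0 NAND 0 = 1
u7 = S XOR U = 0 XOR 0 = 0
u12 = R NOR u7 = 1 NOR 0 = 0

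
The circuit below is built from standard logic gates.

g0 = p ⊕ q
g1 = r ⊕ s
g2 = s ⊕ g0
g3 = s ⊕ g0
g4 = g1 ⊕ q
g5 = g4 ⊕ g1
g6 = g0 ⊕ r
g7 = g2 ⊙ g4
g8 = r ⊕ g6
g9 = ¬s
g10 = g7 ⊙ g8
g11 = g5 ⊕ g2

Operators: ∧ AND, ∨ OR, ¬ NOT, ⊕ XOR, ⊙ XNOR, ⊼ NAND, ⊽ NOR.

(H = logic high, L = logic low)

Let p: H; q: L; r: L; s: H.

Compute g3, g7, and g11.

g0 = p XOR q = H XOR L = H
g1 = r XOR s = L XOR H = H
g2 = s XOR g0 = H XOR H = L
g3 = s XOR g0 = H XOR H = L
g4 = g1 XOR q = H XOR L = H
g5 = g4 XOR g1 = H XOR H = L
g7 = g2 XNOR g4 = L XNOR H = L
g11 = g5 XOR g2 = L XOR L = L

g3 = L, g7 = L, g11 = L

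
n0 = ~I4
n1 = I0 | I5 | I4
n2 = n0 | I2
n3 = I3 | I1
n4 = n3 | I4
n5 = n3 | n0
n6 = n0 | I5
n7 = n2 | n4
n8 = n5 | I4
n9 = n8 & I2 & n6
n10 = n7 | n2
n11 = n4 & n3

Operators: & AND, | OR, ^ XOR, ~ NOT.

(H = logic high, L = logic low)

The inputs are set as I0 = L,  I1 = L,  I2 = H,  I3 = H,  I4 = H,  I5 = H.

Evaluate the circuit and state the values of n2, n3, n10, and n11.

n0 = NOT I4 = NOT H = L
n2 = n0 OR I2 = L OR H = H
n3 = I3 OR I1 = H OR L = H
n4 = n3 OR I4 = H OR H = H
n7 = n2 OR n4 = H OR H = H
n10 = n7 OR n2 = H OR H = H
n11 = n4 AND n3 = H AND H = H

n2 = H, n3 = H, n10 = H, n11 = H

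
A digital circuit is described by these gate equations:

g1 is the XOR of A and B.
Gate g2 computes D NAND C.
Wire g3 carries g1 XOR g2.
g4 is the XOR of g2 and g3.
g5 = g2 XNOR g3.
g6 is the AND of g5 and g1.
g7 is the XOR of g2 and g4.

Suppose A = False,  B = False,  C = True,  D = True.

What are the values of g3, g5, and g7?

g3 = False; g5 = True; g7 = False

g1 = A XOR B = False XOR False = False
g2 = D NAND C = True NAND True = False
g3 = g1 XOR g2 = False XOR False = False
g4 = g2 XOR g3 = False XOR False = False
g5 = g2 XNOR g3 = False XNOR False = True
g7 = g2 XOR g4 = False XOR False = False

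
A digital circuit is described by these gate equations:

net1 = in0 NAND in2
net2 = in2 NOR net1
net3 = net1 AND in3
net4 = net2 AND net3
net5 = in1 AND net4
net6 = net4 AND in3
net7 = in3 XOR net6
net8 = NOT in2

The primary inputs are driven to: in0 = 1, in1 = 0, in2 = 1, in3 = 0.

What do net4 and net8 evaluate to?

net4 = 0; net8 = 0

net1 = in0 NAND in2 = 1 NAND 1 = 0
net2 = in2 NOR net1 = 1 NOR 0 = 0
net3 = net1 AND in3 = 0 AND 0 = 0
net4 = net2 AND net3 = 0 AND 0 = 0
net8 = NOT in2 = NOT 1 = 0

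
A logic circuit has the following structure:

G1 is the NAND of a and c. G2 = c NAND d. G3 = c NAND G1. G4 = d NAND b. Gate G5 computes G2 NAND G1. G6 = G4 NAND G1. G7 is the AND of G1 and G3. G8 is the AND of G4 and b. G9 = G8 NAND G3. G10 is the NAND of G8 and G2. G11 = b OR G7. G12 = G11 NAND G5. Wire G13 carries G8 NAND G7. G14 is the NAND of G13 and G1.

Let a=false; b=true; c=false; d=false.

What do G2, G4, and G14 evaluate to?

G1 = a NAND c = false NAND false = true
G2 = c NAND d = false NAND false = true
G3 = c NAND G1 = false NAND true = true
G4 = d NAND b = false NAND true = true
G7 = G1 AND G3 = true AND true = true
G8 = G4 AND b = true AND true = true
G13 = G8 NAND G7 = true NAND true = false
G14 = G13 NAND G1 = false NAND true = true

G2 = true, G4 = true, G14 = true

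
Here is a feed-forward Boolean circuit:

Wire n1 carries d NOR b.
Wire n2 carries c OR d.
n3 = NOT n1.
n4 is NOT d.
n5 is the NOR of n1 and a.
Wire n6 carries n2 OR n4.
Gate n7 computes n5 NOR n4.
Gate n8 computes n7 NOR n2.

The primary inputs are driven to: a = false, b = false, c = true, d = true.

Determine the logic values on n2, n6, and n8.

n1 = d NOR b = true NOR false = false
n2 = c OR d = true OR true = true
n4 = NOT d = NOT true = false
n5 = n1 NOR a = false NOR false = true
n6 = n2 OR n4 = true OR false = true
n7 = n5 NOR n4 = true NOR false = false
n8 = n7 NOR n2 = false NOR true = false

n2 = true, n6 = true, n8 = false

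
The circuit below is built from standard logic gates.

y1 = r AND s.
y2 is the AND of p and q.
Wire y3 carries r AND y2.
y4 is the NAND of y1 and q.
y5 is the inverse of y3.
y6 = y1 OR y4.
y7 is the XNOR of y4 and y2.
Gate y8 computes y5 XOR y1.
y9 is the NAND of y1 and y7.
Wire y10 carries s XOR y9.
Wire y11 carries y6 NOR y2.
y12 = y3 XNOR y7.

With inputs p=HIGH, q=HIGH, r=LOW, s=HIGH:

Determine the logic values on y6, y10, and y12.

y6 = HIGH, y10 = LOW, y12 = LOW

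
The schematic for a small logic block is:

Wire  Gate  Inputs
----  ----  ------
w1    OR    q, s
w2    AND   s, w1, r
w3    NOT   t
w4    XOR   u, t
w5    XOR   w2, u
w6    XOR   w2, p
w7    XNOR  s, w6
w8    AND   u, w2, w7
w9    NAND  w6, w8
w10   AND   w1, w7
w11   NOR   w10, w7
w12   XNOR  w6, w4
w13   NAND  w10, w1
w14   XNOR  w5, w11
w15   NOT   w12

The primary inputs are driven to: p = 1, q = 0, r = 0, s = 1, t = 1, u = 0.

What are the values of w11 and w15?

w1 = q OR s = 0 OR 1 = 1
w2 = s AND w1 AND r = 1 AND 1 AND 0 = 0
w4 = u XOR t = 0 XOR 1 = 1
w6 = w2 XOR p = 0 XOR 1 = 1
w7 = s XNOR w6 = 1 XNOR 1 = 1
w10 = w1 AND w7 = 1 AND 1 = 1
w11 = w10 NOR w7 = 1 NOR 1 = 0
w12 = w6 XNOR w4 = 1 XNOR 1 = 1
w15 = NOT w12 = NOT 1 = 0

w11 = 0, w15 = 0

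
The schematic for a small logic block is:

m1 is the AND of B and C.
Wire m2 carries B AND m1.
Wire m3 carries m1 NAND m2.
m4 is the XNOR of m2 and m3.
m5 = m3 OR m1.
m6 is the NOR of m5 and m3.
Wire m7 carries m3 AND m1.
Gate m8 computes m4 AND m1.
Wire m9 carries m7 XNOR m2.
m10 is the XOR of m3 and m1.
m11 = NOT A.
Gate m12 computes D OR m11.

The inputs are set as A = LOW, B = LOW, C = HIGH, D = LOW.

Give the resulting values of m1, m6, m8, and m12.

m1 = B AND C = LOW AND HIGH = LOW
m2 = B AND m1 = LOW AND LOW = LOW
m3 = m1 NAND m2 = LOW NAND LOW = HIGH
m4 = m2 XNOR m3 = LOW XNOR HIGH = LOW
m5 = m3 OR m1 = HIGH OR LOW = HIGH
m6 = m5 NOR m3 = HIGH NOR HIGH = LOW
m8 = m4 AND m1 = LOW AND LOW = LOW
m11 = NOT A = NOT LOW = HIGH
m12 = D OR m11 = LOW OR HIGH = HIGH

m1 = LOW, m6 = LOW, m8 = LOW, m12 = HIGH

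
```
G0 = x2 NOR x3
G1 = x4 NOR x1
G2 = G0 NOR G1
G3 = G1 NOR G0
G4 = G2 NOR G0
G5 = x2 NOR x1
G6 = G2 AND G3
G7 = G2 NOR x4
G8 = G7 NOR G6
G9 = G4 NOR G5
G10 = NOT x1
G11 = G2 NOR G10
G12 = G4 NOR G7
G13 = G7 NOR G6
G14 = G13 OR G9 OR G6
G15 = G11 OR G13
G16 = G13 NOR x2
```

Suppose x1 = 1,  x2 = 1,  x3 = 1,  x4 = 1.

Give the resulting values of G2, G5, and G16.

G0 = x2 NOR x3 = 1 NOR 1 = 0
G1 = x4 NOR x1 = 1 NOR 1 = 0
G2 = G0 NOR G1 = 0 NOR 0 = 1
G3 = G1 NOR G0 = 0 NOR 0 = 1
G5 = x2 NOR x1 = 1 NOR 1 = 0
G6 = G2 AND G3 = 1 AND 1 = 1
G7 = G2 NOR x4 = 1 NOR 1 = 0
G13 = G7 NOR G6 = 0 NOR 1 = 0
G16 = G13 NOR x2 = 0 NOR 1 = 0

G2 = 1, G5 = 0, G16 = 0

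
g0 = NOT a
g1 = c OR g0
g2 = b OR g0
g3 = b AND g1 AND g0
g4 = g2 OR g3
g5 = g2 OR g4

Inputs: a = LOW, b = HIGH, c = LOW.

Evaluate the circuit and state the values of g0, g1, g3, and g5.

g0 = HIGH  g1 = HIGH  g3 = HIGH  g5 = HIGH

g0 = NOT a = NOT LOW = HIGH
g1 = c OR g0 = LOW OR HIGH = HIGH
g2 = b OR g0 = HIGH OR HIGH = HIGH
g3 = b AND g1 AND g0 = HIGH AND HIGH AND HIGH = HIGH
g4 = g2 OR g3 = HIGH OR HIGH = HIGH
g5 = g2 OR g4 = HIGH OR HIGH = HIGH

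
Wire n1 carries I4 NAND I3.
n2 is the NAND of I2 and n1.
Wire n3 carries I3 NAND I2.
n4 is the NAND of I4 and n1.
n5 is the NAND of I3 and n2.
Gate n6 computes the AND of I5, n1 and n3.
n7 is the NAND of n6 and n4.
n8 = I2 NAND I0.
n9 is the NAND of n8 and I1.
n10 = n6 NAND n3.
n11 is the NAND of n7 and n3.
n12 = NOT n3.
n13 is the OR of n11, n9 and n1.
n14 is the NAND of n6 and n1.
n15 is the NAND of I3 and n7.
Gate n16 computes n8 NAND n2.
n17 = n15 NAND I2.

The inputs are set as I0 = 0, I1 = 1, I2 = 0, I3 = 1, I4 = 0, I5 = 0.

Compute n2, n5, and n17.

n2 = 1  n5 = 0  n17 = 1

n1 = I4 NAND I3 = 0 NAND 1 = 1
n2 = I2 NAND n1 = 0 NAND 1 = 1
n3 = I3 NAND I2 = 1 NAND 0 = 1
n4 = I4 NAND n1 = 0 NAND 1 = 1
n5 = I3 NAND n2 = 1 NAND 1 = 0
n6 = I5 AND n1 AND n3 = 0 AND 1 AND 1 = 0
n7 = n6 NAND n4 = 0 NAND 1 = 1
n15 = I3 NAND n7 = 1 NAND 1 = 0
n17 = n15 NAND I2 = 0 NAND 0 = 1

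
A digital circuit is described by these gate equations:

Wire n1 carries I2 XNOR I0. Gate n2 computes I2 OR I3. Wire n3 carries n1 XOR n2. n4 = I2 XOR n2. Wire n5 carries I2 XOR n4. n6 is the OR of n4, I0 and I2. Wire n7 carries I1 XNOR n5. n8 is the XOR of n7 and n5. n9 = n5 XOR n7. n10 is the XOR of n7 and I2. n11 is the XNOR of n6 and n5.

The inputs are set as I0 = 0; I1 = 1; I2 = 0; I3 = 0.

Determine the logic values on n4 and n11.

n4 = 0, n11 = 1

n2 = I2 OR I3 = 0 OR 0 = 0
n4 = I2 XOR n2 = 0 XOR 0 = 0
n5 = I2 XOR n4 = 0 XOR 0 = 0
n6 = n4 OR I0 OR I2 = 0 OR 0 OR 0 = 0
n11 = n6 XNOR n5 = 0 XNOR 0 = 1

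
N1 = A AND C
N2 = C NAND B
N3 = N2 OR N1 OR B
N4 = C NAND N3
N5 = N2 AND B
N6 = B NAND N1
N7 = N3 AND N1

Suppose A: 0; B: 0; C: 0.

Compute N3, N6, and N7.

N1 = A AND C = 0 AND 0 = 0
N2 = C NAND B = 0 NAND 0 = 1
N3 = N2 OR N1 OR B = 1 OR 0 OR 0 = 1
N6 = B NAND N1 = 0 NAND 0 = 1
N7 = N3 AND N1 = 1 AND 0 = 0

N3 = 1, N6 = 1, N7 = 0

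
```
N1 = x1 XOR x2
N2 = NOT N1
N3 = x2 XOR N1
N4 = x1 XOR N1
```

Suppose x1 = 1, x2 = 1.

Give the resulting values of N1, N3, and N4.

N1 = x1 XOR x2 = 1 XOR 1 = 0
N3 = x2 XOR N1 = 1 XOR 0 = 1
N4 = x1 XOR N1 = 1 XOR 0 = 1

N1 = 0  N3 = 1  N4 = 1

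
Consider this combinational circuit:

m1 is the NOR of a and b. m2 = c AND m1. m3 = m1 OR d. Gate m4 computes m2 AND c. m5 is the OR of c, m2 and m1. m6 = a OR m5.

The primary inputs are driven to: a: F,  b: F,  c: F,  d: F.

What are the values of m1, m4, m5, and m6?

m1 = T  m4 = F  m5 = T  m6 = T

m1 = a NOR b = F NOR F = T
m2 = c AND m1 = F AND T = F
m4 = m2 AND c = F AND F = F
m5 = c OR m2 OR m1 = F OR F OR T = T
m6 = a OR m5 = F OR T = T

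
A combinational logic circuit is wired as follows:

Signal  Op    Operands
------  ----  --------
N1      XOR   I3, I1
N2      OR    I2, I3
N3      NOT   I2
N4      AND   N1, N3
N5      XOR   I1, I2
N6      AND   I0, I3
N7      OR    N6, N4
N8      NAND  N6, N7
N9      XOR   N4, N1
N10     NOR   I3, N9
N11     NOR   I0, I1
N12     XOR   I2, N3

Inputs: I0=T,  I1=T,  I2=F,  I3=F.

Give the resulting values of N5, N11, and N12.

N5 = T; N11 = F; N12 = T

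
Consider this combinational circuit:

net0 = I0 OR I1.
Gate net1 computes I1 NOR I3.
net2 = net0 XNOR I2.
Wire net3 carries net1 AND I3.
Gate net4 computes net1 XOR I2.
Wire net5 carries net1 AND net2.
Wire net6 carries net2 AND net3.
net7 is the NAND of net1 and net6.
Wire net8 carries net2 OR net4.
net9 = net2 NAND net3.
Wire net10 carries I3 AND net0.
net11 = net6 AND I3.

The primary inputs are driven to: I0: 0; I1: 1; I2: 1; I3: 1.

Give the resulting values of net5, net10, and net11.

net5 = 0  net10 = 1  net11 = 0

net0 = I0 OR I1 = 0 OR 1 = 1
net1 = I1 NOR I3 = 1 NOR 1 = 0
net2 = net0 XNOR I2 = 1 XNOR 1 = 1
net3 = net1 AND I3 = 0 AND 1 = 0
net5 = net1 AND net2 = 0 AND 1 = 0
net6 = net2 AND net3 = 1 AND 0 = 0
net10 = I3 AND net0 = 1 AND 1 = 1
net11 = net6 AND I3 = 0 AND 1 = 0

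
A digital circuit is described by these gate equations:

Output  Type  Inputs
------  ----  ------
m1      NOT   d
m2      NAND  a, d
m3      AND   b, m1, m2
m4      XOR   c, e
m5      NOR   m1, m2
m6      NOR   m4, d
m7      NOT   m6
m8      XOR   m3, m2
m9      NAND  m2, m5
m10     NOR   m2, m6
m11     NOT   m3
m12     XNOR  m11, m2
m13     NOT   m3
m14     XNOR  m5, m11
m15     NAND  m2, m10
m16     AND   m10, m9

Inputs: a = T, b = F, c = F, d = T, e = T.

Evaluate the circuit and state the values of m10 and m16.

m10 = T; m16 = T

m1 = NOT d = NOT T = F
m2 = a NAND d = T NAND T = F
m4 = c XOR e = F XOR T = T
m5 = m1 NOR m2 = F NOR F = T
m6 = m4 NOR d = T NOR T = F
m9 = m2 NAND m5 = F NAND T = T
m10 = m2 NOR m6 = F NOR F = T
m16 = m10 AND m9 = T AND T = T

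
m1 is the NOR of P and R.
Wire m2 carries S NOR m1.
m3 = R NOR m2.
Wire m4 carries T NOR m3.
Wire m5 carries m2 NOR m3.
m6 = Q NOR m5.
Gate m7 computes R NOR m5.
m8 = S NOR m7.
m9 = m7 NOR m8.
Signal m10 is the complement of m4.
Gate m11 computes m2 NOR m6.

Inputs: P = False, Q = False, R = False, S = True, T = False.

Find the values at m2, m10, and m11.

m2 = False; m10 = True; m11 = False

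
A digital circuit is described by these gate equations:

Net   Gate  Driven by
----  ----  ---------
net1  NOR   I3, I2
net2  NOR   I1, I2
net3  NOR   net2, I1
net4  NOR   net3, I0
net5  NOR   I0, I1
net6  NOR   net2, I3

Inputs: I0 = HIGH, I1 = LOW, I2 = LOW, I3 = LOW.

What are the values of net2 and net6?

net2 = HIGH; net6 = LOW

net2 = I1 NOR I2 = LOW NOR LOW = HIGH
net6 = net2 NOR I3 = HIGH NOR LOW = LOW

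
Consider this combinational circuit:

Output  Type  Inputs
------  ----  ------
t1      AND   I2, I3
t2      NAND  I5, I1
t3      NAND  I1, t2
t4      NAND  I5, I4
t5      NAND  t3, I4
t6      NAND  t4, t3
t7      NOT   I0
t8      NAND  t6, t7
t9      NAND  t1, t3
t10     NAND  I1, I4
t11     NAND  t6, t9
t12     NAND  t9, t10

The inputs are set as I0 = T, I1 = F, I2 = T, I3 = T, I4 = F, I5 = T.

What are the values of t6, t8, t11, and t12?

t6 = F, t8 = T, t11 = T, t12 = T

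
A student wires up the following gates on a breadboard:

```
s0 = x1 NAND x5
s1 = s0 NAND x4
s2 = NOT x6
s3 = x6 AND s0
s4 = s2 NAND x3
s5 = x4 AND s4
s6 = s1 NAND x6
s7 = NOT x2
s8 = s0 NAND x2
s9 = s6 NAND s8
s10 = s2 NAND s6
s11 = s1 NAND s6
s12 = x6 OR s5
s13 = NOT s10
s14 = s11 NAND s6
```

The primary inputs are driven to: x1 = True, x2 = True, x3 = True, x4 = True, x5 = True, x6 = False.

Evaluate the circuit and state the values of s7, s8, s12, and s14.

s0 = x1 NAND x5 = True NAND True = False
s1 = s0 NAND x4 = False NAND True = True
s2 = NOT x6 = NOT False = True
s4 = s2 NAND x3 = True NAND True = False
s5 = x4 AND s4 = True AND False = False
s6 = s1 NAND x6 = True NAND False = True
s7 = NOT x2 = NOT True = False
s8 = s0 NAND x2 = False NAND True = True
s11 = s1 NAND s6 = True NAND True = False
s12 = x6 OR s5 = False OR False = False
s14 = s11 NAND s6 = False NAND True = True

s7 = False, s8 = True, s12 = False, s14 = True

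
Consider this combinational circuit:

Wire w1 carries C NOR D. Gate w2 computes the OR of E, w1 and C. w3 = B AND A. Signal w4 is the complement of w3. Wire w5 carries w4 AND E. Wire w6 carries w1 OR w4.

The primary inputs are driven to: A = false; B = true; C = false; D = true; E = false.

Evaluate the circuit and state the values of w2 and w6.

w2 = false, w6 = true

w1 = C NOR D = false NOR true = false
w2 = E OR w1 OR C = false OR false OR false = false
w3 = B AND A = true AND false = false
w4 = NOT w3 = NOT false = true
w6 = w1 OR w4 = false OR true = true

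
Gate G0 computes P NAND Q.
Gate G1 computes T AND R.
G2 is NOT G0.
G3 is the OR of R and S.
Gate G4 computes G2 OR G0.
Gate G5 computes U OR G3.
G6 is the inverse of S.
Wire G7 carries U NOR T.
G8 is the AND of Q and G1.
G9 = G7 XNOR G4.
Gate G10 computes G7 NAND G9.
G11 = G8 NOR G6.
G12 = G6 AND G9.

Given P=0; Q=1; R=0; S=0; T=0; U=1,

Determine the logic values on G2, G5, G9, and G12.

G0 = P NAND Q = 0 NAND 1 = 1
G2 = NOT G0 = NOT 1 = 0
G3 = R OR S = 0 OR 0 = 0
G4 = G2 OR G0 = 0 OR 1 = 1
G5 = U OR G3 = 1 OR 0 = 1
G6 = NOT S = NOT 0 = 1
G7 = U NOR T = 1 NOR 0 = 0
G9 = G7 XNOR G4 = 0 XNOR 1 = 0
G12 = G6 AND G9 = 1 AND 0 = 0

G2 = 0; G5 = 1; G9 = 0; G12 = 0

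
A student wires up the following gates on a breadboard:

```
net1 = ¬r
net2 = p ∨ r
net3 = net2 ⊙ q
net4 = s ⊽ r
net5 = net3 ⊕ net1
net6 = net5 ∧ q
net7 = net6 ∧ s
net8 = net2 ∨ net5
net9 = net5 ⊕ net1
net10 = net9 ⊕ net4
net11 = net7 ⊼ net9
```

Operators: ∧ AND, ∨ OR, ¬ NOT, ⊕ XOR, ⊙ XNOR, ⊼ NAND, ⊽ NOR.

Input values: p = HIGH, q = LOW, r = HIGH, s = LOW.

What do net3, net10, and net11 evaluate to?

net3 = LOW, net10 = LOW, net11 = HIGH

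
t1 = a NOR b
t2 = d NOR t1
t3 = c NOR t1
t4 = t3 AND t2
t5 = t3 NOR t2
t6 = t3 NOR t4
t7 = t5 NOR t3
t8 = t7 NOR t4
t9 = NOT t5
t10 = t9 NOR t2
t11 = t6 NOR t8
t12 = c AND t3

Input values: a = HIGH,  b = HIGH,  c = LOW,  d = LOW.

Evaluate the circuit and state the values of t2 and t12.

t2 = HIGH, t12 = LOW

t1 = a NOR b = HIGH NOR HIGH = LOW
t2 = d NOR t1 = LOW NOR LOW = HIGH
t3 = c NOR t1 = LOW NOR LOW = HIGH
t12 = c AND t3 = LOW AND HIGH = LOW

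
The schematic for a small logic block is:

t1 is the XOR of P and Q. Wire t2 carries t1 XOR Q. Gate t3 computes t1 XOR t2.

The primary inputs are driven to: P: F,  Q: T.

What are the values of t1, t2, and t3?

t1 = T, t2 = F, t3 = T

t1 = P XOR Q = F XOR T = T
t2 = t1 XOR Q = T XOR T = F
t3 = t1 XOR t2 = T XOR F = T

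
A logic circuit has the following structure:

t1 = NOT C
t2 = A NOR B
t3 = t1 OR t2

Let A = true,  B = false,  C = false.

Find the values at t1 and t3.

t1 = true, t3 = true

t1 = NOT C = NOT false = true
t2 = A NOR B = true NOR false = false
t3 = t1 OR t2 = true OR false = true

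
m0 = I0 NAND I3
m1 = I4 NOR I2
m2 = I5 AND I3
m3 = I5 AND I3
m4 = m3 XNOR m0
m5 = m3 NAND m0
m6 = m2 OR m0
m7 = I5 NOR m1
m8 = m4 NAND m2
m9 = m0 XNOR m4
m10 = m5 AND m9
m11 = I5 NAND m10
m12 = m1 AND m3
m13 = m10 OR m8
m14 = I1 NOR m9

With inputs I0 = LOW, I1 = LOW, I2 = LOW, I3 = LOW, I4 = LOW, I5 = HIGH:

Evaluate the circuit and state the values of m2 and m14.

m0 = I0 NAND I3 = LOW NAND LOW = HIGH
m2 = I5 AND I3 = HIGH AND LOW = LOW
m3 = I5 AND I3 = HIGH AND LOW = LOW
m4 = m3 XNOR m0 = LOW XNOR HIGH = LOW
m9 = m0 XNOR m4 = HIGH XNOR LOW = LOW
m14 = I1 NOR m9 = LOW NOR LOW = HIGH

m2 = LOW, m14 = HIGH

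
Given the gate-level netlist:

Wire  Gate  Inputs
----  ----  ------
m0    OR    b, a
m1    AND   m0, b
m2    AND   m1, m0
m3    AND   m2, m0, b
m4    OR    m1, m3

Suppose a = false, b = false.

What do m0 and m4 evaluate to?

m0 = false, m4 = false

m0 = b OR a = false OR false = false
m1 = m0 AND b = false AND false = false
m2 = m1 AND m0 = false AND false = false
m3 = m2 AND m0 AND b = false AND false AND false = false
m4 = m1 OR m3 = false OR false = false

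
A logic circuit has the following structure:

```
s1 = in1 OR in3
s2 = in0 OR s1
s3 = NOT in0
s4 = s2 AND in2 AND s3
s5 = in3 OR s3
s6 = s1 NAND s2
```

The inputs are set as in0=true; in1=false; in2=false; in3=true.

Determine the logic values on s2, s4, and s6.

s1 = in1 OR in3 = false OR true = true
s2 = in0 OR s1 = true OR true = true
s3 = NOT in0 = NOT true = false
s4 = s2 AND in2 AND s3 = true AND false AND false = false
s6 = s1 NAND s2 = true NAND true = false

s2 = true, s4 = false, s6 = false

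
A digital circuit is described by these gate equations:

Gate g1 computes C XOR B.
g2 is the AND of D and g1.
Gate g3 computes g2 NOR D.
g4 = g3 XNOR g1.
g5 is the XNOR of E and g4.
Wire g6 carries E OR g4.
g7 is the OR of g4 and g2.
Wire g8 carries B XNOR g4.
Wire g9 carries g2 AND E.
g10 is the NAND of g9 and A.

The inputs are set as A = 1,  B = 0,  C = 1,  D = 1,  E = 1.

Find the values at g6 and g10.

g1 = C XOR B = 1 XOR 0 = 1
g2 = D AND g1 = 1 AND 1 = 1
g3 = g2 NOR D = 1 NOR 1 = 0
g4 = g3 XNOR g1 = 0 XNOR 1 = 0
g6 = E OR g4 = 1 OR 0 = 1
g9 = g2 AND E = 1 AND 1 = 1
g10 = g9 NAND A = 1 NAND 1 = 0

g6 = 1, g10 = 0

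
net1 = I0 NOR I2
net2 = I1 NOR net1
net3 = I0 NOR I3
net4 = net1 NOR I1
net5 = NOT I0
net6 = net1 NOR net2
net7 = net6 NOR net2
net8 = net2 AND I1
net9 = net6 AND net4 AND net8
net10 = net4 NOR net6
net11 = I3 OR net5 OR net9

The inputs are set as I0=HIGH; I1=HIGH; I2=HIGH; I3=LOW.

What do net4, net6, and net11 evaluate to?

net4 = LOW, net6 = HIGH, net11 = LOW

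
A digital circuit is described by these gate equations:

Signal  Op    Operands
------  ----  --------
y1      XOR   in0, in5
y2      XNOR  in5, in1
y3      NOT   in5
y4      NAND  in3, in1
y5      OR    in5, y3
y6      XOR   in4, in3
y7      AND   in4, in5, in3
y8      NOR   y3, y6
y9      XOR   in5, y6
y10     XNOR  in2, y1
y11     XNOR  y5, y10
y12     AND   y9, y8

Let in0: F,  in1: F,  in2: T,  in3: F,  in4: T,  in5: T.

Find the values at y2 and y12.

y2 = F  y12 = F

y2 = in5 XNOR in1 = T XNOR F = F
y3 = NOT in5 = NOT T = F
y6 = in4 XOR in3 = T XOR F = T
y8 = y3 NOR y6 = F NOR T = F
y9 = in5 XOR y6 = T XOR T = F
y12 = y9 AND y8 = F AND F = F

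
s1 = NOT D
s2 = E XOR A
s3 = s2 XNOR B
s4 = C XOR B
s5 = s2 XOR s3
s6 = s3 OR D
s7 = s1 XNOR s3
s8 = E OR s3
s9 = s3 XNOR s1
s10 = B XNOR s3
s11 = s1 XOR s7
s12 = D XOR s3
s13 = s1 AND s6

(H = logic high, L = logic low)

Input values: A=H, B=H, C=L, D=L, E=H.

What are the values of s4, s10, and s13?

s1 = NOT D = NOT L = H
s2 = E XOR A = H XOR H = L
s3 = s2 XNOR B = L XNOR H = L
s4 = C XOR B = L XOR H = H
s6 = s3 OR D = L OR L = L
s10 = B XNOR s3 = H XNOR L = L
s13 = s1 AND s6 = H AND L = L

s4 = H  s10 = L  s13 = L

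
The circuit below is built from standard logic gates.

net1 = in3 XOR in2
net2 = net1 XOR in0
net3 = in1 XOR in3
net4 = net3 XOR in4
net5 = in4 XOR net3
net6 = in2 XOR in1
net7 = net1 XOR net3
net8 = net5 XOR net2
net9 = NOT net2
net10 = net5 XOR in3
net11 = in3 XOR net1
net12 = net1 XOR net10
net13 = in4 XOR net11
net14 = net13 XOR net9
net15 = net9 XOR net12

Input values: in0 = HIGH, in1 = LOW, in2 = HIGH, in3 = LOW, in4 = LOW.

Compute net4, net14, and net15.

net4 = LOW  net14 = LOW  net15 = LOW

net1 = in3 XOR in2 = LOW XOR HIGH = HIGH
net2 = net1 XOR in0 = HIGH XOR HIGH = LOW
net3 = in1 XOR in3 = LOW XOR LOW = LOW
net4 = net3 XOR in4 = LOW XOR LOW = LOW
net5 = in4 XOR net3 = LOW XOR LOW = LOW
net9 = NOT net2 = NOT LOW = HIGH
net10 = net5 XOR in3 = LOW XOR LOW = LOW
net11 = in3 XOR net1 = LOW XOR HIGH = HIGH
net12 = net1 XOR net10 = HIGH XOR LOW = HIGH
net13 = in4 XOR net11 = LOW XOR HIGH = HIGH
net14 = net13 XOR net9 = HIGH XOR HIGH = LOW
net15 = net9 XOR net12 = HIGH XOR HIGH = LOW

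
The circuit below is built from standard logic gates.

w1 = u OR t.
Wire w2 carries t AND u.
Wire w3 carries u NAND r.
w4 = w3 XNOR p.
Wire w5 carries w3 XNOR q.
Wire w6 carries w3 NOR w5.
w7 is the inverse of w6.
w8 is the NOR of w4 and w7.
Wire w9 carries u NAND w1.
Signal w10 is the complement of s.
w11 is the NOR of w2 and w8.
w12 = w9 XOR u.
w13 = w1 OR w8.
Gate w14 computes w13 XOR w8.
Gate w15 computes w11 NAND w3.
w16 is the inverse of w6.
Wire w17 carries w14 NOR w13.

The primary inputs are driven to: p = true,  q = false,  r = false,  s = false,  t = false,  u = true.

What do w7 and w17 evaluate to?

w7 = true, w17 = false

w1 = u OR t = true OR false = true
w3 = u NAND r = true NAND false = true
w4 = w3 XNOR p = true XNOR true = true
w5 = w3 XNOR q = true XNOR false = false
w6 = w3 NOR w5 = true NOR false = false
w7 = NOT w6 = NOT false = true
w8 = w4 NOR w7 = true NOR true = false
w13 = w1 OR w8 = true OR false = true
w14 = w13 XOR w8 = true XOR false = true
w17 = w14 NOR w13 = true NOR true = false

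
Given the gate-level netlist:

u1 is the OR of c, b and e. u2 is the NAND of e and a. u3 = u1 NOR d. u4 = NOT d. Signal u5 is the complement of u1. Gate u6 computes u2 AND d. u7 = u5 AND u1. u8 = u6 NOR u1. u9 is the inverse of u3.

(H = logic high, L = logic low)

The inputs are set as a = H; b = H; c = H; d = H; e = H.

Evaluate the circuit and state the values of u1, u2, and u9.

u1 = c OR b OR e = H OR H OR H = H
u2 = e NAND a = H NAND H = L
u3 = u1 NOR d = H NOR H = L
u9 = NOT u3 = NOT L = H

u1 = H  u2 = L  u9 = H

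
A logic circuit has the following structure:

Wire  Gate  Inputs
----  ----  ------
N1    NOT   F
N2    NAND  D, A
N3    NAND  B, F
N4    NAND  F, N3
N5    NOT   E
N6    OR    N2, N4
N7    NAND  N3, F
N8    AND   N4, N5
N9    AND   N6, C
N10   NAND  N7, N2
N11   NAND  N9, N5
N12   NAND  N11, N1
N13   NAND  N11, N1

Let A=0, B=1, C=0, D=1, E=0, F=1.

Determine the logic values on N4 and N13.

N4 = 1; N13 = 1

N1 = NOT F = NOT 1 = 0
N2 = D NAND A = 1 NAND 0 = 1
N3 = B NAND F = 1 NAND 1 = 0
N4 = F NAND N3 = 1 NAND 0 = 1
N5 = NOT E = NOT 0 = 1
N6 = N2 OR N4 = 1 OR 1 = 1
N9 = N6 AND C = 1 AND 0 = 0
N11 = N9 NAND N5 = 0 NAND 1 = 1
N13 = N11 NAND N1 = 1 NAND 0 = 1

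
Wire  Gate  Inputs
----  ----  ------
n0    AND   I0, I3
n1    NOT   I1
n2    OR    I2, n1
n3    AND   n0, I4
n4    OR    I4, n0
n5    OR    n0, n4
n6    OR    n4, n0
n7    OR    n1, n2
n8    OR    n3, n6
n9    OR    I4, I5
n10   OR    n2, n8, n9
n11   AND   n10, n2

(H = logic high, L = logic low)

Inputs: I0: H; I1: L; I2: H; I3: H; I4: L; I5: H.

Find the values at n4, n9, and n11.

n4 = H  n9 = H  n11 = H

n0 = I0 AND I3 = H AND H = H
n1 = NOT I1 = NOT L = H
n2 = I2 OR n1 = H OR H = H
n3 = n0 AND I4 = H AND L = L
n4 = I4 OR n0 = L OR H = H
n6 = n4 OR n0 = H OR H = H
n8 = n3 OR n6 = L OR H = H
n9 = I4 OR I5 = L OR H = H
n10 = n2 OR n8 OR n9 = H OR H OR H = H
n11 = n10 AND n2 = H AND H = H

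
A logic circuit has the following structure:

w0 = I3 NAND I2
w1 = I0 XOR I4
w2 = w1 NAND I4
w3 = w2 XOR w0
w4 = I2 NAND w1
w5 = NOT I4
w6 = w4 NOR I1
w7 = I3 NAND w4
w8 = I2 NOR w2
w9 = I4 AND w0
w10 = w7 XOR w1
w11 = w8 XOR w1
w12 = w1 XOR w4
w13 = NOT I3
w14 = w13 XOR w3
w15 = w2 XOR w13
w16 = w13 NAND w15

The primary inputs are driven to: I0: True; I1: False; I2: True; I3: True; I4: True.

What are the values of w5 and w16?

w5 = False; w16 = True

w1 = I0 XOR I4 = True XOR True = False
w2 = w1 NAND I4 = False NAND True = True
w5 = NOT I4 = NOT True = False
w13 = NOT I3 = NOT True = False
w15 = w2 XOR w13 = True XOR False = True
w16 = w13 NAND w15 = False NAND True = True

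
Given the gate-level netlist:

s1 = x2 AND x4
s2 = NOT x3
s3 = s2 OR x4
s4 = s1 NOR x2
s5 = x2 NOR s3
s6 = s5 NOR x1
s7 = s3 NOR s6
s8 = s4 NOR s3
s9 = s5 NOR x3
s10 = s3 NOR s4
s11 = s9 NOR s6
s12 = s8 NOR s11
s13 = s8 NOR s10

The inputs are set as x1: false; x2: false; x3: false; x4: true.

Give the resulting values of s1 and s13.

s1 = false  s13 = true

s1 = x2 AND x4 = false AND true = false
s2 = NOT x3 = NOT false = true
s3 = s2 OR x4 = true OR true = true
s4 = s1 NOR x2 = false NOR false = true
s8 = s4 NOR s3 = true NOR true = false
s10 = s3 NOR s4 = true NOR true = false
s13 = s8 NOR s10 = false NOR false = true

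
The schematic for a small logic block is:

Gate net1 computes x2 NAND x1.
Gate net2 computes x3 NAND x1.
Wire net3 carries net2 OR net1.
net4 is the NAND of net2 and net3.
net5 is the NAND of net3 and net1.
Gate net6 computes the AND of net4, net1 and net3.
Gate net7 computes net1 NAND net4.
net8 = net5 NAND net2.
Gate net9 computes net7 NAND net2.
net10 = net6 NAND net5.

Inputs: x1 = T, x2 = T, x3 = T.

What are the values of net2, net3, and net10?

net2 = F; net3 = F; net10 = T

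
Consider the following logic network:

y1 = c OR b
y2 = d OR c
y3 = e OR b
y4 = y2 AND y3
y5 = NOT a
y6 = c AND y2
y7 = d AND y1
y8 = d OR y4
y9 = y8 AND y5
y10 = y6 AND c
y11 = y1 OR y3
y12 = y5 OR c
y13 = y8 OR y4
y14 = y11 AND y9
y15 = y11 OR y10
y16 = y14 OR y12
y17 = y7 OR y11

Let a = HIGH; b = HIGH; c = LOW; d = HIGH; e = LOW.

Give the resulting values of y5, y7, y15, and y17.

y5 = LOW; y7 = HIGH; y15 = HIGH; y17 = HIGH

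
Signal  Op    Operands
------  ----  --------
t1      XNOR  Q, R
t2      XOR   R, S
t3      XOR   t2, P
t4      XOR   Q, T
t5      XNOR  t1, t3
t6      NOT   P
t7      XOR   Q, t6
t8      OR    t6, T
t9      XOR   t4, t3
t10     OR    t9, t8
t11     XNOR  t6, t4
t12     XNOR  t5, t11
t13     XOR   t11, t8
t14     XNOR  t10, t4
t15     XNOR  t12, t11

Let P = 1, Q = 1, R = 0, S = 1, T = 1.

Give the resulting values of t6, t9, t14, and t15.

t6 = 0, t9 = 0, t14 = 0, t15 = 1

t1 = Q XNOR R = 1 XNOR 0 = 0
t2 = R XOR S = 0 XOR 1 = 1
t3 = t2 XOR P = 1 XOR 1 = 0
t4 = Q XOR T = 1 XOR 1 = 0
t5 = t1 XNOR t3 = 0 XNOR 0 = 1
t6 = NOT P = NOT 1 = 0
t8 = t6 OR T = 0 OR 1 = 1
t9 = t4 XOR t3 = 0 XOR 0 = 0
t10 = t9 OR t8 = 0 OR 1 = 1
t11 = t6 XNOR t4 = 0 XNOR 0 = 1
t12 = t5 XNOR t11 = 1 XNOR 1 = 1
t14 = t10 XNOR t4 = 1 XNOR 0 = 0
t15 = t12 XNOR t11 = 1 XNOR 1 = 1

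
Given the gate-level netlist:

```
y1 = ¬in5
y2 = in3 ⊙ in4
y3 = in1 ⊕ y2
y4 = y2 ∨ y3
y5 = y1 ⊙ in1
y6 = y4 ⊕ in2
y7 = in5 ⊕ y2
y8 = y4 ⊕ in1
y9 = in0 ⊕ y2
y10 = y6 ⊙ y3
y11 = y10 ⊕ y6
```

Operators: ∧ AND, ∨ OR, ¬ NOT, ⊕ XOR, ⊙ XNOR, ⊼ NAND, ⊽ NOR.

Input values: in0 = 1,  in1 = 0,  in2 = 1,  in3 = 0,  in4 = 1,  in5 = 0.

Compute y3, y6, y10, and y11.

y3 = 0, y6 = 1, y10 = 0, y11 = 1

y2 = in3 XNOR in4 = 0 XNOR 1 = 0
y3 = in1 XOR y2 = 0 XOR 0 = 0
y4 = y2 OR y3 = 0 OR 0 = 0
y6 = y4 XOR in2 = 0 XOR 1 = 1
y10 = y6 XNOR y3 = 1 XNOR 0 = 0
y11 = y10 XOR y6 = 0 XOR 1 = 1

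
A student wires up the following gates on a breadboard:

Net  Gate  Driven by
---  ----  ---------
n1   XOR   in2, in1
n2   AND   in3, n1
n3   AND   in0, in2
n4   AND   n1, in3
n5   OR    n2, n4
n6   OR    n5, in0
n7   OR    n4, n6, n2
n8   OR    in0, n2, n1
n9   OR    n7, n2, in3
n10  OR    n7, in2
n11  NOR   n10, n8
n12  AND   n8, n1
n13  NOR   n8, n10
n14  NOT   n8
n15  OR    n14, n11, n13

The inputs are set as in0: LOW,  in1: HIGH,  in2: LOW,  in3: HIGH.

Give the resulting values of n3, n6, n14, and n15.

n3 = LOW  n6 = HIGH  n14 = LOW  n15 = LOW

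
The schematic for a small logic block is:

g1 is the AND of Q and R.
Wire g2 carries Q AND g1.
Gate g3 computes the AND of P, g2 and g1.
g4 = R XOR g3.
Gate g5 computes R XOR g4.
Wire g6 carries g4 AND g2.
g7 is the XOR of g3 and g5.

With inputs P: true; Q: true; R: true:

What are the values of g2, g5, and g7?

g2 = true; g5 = true; g7 = false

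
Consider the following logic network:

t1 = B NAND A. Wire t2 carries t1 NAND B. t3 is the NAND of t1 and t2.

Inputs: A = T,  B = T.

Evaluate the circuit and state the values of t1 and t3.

t1 = F; t3 = T

t1 = B NAND A = T NAND T = F
t2 = t1 NAND B = F NAND T = T
t3 = t1 NAND t2 = F NAND T = T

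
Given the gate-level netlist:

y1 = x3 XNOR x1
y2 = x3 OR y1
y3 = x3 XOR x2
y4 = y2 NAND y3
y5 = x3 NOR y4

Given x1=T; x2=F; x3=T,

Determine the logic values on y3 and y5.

y1 = x3 XNOR x1 = T XNOR T = T
y2 = x3 OR y1 = T OR T = T
y3 = x3 XOR x2 = T XOR F = T
y4 = y2 NAND y3 = T NAND T = F
y5 = x3 NOR y4 = T NOR F = F

y3 = T  y5 = F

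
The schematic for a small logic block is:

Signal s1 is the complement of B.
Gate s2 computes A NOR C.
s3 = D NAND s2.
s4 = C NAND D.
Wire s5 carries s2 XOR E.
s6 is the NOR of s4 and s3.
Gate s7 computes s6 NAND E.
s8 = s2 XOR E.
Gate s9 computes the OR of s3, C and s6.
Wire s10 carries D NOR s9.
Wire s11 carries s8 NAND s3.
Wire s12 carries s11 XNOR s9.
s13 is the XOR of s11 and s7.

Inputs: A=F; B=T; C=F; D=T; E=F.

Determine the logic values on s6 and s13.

s2 = A NOR C = F NOR F = T
s3 = D NAND s2 = T NAND T = F
s4 = C NAND D = F NAND T = T
s6 = s4 NOR s3 = T NOR F = F
s7 = s6 NAND E = F NAND F = T
s8 = s2 XOR E = T XOR F = T
s11 = s8 NAND s3 = T NAND F = T
s13 = s11 XOR s7 = T XOR T = F

s6 = F; s13 = F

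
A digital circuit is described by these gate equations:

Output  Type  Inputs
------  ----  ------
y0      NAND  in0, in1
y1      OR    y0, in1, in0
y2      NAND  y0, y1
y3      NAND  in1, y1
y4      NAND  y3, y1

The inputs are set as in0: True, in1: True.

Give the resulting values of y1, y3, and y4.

y0 = in0 NAND in1 = True NAND True = False
y1 = y0 OR in1 OR in0 = False OR True OR True = True
y3 = in1 NAND y1 = True NAND True = False
y4 = y3 NAND y1 = False NAND True = True

y1 = True, y3 = False, y4 = True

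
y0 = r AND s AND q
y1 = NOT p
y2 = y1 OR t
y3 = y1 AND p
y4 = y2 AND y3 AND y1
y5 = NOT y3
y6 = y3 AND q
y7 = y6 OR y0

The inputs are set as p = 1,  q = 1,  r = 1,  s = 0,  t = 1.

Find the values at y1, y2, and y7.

y1 = 0; y2 = 1; y7 = 0

y0 = r AND s AND q = 1 AND 0 AND 1 = 0
y1 = NOT p = NOT 1 = 0
y2 = y1 OR t = 0 OR 1 = 1
y3 = y1 AND p = 0 AND 1 = 0
y6 = y3 AND q = 0 AND 1 = 0
y7 = y6 OR y0 = 0 OR 0 = 0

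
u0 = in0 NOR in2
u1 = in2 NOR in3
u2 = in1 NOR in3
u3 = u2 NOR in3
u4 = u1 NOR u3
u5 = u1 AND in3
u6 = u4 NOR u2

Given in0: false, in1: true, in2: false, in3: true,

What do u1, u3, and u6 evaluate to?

u1 = in2 NOR in3 = false NOR true = false
u2 = in1 NOR in3 = true NOR true = false
u3 = u2 NOR in3 = false NOR true = false
u4 = u1 NOR u3 = false NOR false = true
u6 = u4 NOR u2 = true NOR false = false

u1 = false  u3 = false  u6 = false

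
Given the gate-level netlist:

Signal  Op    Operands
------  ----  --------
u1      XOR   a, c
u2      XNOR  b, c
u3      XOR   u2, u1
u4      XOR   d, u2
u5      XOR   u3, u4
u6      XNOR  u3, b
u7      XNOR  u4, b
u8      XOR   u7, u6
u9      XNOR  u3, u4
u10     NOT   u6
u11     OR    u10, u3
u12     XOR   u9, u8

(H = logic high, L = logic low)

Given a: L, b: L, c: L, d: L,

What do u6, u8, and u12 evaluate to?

u1 = a XOR c = L XOR L = L
u2 = b XNOR c = L XNOR L = H
u3 = u2 XOR u1 = H XOR L = H
u4 = d XOR u2 = L XOR H = H
u6 = u3 XNOR b = H XNOR L = L
u7 = u4 XNOR b = H XNOR L = L
u8 = u7 XOR u6 = L XOR L = L
u9 = u3 XNOR u4 = H XNOR H = H
u12 = u9 XOR u8 = H XOR L = H

u6 = L, u8 = L, u12 = H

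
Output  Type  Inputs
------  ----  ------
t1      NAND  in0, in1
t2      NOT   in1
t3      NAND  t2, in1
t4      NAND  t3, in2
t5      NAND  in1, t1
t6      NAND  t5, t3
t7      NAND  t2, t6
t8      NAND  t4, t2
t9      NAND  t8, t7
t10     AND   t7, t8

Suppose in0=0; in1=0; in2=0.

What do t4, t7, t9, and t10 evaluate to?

t4 = 1; t7 = 1; t9 = 1; t10 = 0

t1 = in0 NAND in1 = 0 NAND 0 = 1
t2 = NOT in1 = NOT 0 = 1
t3 = t2 NAND in1 = 1 NAND 0 = 1
t4 = t3 NAND in2 = 1 NAND 0 = 1
t5 = in1 NAND t1 = 0 NAND 1 = 1
t6 = t5 NAND t3 = 1 NAND 1 = 0
t7 = t2 NAND t6 = 1 NAND 0 = 1
t8 = t4 NAND t2 = 1 NAND 1 = 0
t9 = t8 NAND t7 = 0 NAND 1 = 1
t10 = t7 AND t8 = 1 AND 0 = 0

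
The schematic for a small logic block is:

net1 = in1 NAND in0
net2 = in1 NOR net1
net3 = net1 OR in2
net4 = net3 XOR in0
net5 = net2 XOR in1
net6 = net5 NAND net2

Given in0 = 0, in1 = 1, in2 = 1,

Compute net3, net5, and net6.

net1 = in1 NAND in0 = 1 NAND 0 = 1
net2 = in1 NOR net1 = 1 NOR 1 = 0
net3 = net1 OR in2 = 1 OR 1 = 1
net5 = net2 XOR in1 = 0 XOR 1 = 1
net6 = net5 NAND net2 = 1 NAND 0 = 1

net3 = 1, net5 = 1, net6 = 1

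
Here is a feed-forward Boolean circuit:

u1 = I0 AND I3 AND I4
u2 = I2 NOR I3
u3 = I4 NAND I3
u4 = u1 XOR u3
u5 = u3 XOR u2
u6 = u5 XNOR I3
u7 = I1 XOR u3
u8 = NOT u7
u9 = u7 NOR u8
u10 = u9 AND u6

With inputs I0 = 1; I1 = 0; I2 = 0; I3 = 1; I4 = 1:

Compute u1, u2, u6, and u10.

u1 = I0 AND I3 AND I4 = 1 AND 1 AND 1 = 1
u2 = I2 NOR I3 = 0 NOR 1 = 0
u3 = I4 NAND I3 = 1 NAND 1 = 0
u5 = u3 XOR u2 = 0 XOR 0 = 0
u6 = u5 XNOR I3 = 0 XNOR 1 = 0
u7 = I1 XOR u3 = 0 XOR 0 = 0
u8 = NOT u7 = NOT 0 = 1
u9 = u7 NOR u8 = 0 NOR 1 = 0
u10 = u9 AND u6 = 0 AND 0 = 0

u1 = 1, u2 = 0, u6 = 0, u10 = 0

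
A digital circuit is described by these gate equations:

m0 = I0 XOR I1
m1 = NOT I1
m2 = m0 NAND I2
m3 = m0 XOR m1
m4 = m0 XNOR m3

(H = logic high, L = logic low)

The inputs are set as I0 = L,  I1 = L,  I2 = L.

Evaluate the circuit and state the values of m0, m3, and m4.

m0 = I0 XOR I1 = L XOR L = L
m1 = NOT I1 = NOT L = H
m3 = m0 XOR m1 = L XOR H = H
m4 = m0 XNOR m3 = L XNOR H = L

m0 = L; m3 = H; m4 = L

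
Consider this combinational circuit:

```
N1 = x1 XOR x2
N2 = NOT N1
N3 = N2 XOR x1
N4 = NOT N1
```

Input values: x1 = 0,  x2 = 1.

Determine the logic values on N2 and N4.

N2 = 0, N4 = 0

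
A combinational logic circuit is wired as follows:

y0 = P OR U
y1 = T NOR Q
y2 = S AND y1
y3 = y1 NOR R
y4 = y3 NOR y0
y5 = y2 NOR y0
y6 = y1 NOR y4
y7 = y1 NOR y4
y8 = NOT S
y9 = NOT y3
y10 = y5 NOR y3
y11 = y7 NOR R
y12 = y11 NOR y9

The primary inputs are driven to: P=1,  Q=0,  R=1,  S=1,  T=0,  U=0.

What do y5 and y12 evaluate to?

y5 = 0, y12 = 0

y0 = P OR U = 1 OR 0 = 1
y1 = T NOR Q = 0 NOR 0 = 1
y2 = S AND y1 = 1 AND 1 = 1
y3 = y1 NOR R = 1 NOR 1 = 0
y4 = y3 NOR y0 = 0 NOR 1 = 0
y5 = y2 NOR y0 = 1 NOR 1 = 0
y7 = y1 NOR y4 = 1 NOR 0 = 0
y9 = NOT y3 = NOT 0 = 1
y11 = y7 NOR R = 0 NOR 1 = 0
y12 = y11 NOR y9 = 0 NOR 1 = 0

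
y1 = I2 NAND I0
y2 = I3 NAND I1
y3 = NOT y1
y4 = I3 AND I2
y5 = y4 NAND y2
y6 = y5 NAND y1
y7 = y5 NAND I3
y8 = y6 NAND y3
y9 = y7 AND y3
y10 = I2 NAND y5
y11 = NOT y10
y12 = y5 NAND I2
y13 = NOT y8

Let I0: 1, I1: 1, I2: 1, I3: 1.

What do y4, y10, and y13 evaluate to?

y4 = 1, y10 = 0, y13 = 1

y1 = I2 NAND I0 = 1 NAND 1 = 0
y2 = I3 NAND I1 = 1 NAND 1 = 0
y3 = NOT y1 = NOT 0 = 1
y4 = I3 AND I2 = 1 AND 1 = 1
y5 = y4 NAND y2 = 1 NAND 0 = 1
y6 = y5 NAND y1 = 1 NAND 0 = 1
y8 = y6 NAND y3 = 1 NAND 1 = 0
y10 = I2 NAND y5 = 1 NAND 1 = 0
y13 = NOT y8 = NOT 0 = 1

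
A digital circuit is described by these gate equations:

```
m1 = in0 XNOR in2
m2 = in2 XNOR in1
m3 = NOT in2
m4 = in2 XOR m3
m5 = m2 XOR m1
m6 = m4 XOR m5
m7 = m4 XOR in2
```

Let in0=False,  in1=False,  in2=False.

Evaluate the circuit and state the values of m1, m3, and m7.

m1 = in0 XNOR in2 = False XNOR False = True
m3 = NOT in2 = NOT False = True
m4 = in2 XOR m3 = False XOR True = True
m7 = m4 XOR in2 = True XOR False = True

m1 = True, m3 = True, m7 = True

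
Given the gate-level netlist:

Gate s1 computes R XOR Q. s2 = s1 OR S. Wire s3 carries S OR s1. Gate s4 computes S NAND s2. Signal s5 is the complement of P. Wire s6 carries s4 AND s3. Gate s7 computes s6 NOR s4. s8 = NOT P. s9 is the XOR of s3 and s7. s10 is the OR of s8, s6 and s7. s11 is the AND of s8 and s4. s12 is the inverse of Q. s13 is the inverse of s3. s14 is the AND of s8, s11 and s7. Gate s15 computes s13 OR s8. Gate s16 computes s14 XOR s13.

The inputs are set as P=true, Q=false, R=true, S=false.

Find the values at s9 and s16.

s9 = true, s16 = false

s1 = R XOR Q = true XOR false = true
s2 = s1 OR S = true OR false = true
s3 = S OR s1 = false OR true = true
s4 = S NAND s2 = false NAND true = true
s6 = s4 AND s3 = true AND true = true
s7 = s6 NOR s4 = true NOR true = false
s8 = NOT P = NOT true = false
s9 = s3 XOR s7 = true XOR false = true
s11 = s8 AND s4 = false AND true = false
s13 = NOT s3 = NOT true = false
s14 = s8 AND s11 AND s7 = false AND false AND false = false
s16 = s14 XOR s13 = false XOR false = false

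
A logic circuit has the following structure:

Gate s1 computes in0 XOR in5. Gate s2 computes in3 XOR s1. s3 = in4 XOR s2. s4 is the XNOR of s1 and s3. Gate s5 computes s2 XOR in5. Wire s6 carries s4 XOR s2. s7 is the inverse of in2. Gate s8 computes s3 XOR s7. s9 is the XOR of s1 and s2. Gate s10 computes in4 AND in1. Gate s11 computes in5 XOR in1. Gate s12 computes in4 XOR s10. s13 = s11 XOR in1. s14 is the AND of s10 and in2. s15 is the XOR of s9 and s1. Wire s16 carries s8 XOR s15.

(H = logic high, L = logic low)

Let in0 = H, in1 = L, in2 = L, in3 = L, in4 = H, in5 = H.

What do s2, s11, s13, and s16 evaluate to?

s1 = in0 XOR in5 = H XOR H = L
s2 = in3 XOR s1 = L XOR L = L
s3 = in4 XOR s2 = H XOR L = H
s7 = NOT in2 = NOT L = H
s8 = s3 XOR s7 = H XOR H = L
s9 = s1 XOR s2 = L XOR L = L
s11 = in5 XOR in1 = H XOR L = H
s13 = s11 XOR in1 = H XOR L = H
s15 = s9 XOR s1 = L XOR L = L
s16 = s8 XOR s15 = L XOR L = L

s2 = L  s11 = H  s13 = H  s16 = L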